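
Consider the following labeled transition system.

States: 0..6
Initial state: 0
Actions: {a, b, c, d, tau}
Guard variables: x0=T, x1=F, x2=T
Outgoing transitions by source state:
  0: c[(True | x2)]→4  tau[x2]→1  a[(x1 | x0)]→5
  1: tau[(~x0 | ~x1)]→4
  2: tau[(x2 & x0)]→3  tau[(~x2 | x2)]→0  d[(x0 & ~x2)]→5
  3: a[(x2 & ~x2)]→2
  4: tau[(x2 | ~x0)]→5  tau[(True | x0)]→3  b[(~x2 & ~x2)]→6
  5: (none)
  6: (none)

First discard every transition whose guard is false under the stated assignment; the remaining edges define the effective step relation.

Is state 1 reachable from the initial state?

8 transition(s) survive guard evaluation.
L0 = {0}
L1 = {1,4,5}  total {0,1,4,5}
L2 = {3}  total {0,1,3,4,5}
Reach set: {0,1,3,4,5}
Path to 1: tau

Answer: REACHABLE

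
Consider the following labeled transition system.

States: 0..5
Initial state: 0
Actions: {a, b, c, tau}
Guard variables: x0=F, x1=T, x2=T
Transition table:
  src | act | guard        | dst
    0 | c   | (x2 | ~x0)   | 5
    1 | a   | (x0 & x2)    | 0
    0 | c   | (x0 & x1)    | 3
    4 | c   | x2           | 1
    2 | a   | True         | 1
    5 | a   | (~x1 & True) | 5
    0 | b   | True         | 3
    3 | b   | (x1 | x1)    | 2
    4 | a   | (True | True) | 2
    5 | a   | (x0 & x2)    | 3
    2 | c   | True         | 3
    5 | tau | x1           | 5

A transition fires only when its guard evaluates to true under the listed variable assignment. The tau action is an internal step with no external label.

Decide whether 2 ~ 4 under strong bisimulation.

Answer: NOT BISIMILAR

Analysis:
Bisimulation quotient by refinement:
  P[0] = {{0,1,2,3,4,5}}
  P[1] = {{0},{1},{2,4},{3},{5}}
  P[2] = {{0},{1},{2},{3},{4},{5}}
Fixed point at round 3; 6 class(es).
[2]={2}  [4]={4}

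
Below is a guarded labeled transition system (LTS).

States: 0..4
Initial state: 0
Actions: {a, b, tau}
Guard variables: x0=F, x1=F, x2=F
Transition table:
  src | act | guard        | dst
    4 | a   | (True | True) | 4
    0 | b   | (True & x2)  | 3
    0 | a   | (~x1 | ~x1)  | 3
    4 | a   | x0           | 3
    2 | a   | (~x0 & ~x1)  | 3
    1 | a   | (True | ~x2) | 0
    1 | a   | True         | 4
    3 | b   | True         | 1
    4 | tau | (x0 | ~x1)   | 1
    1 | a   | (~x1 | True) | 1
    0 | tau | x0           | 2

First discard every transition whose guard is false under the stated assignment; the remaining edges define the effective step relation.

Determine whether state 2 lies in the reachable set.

Guard filter leaves 8 enabled edge(s).
depth 0: {0}
depth 1: {3}  cumulative {0,3}
depth 2: {1}  cumulative {0,1,3}
depth 3: {4}  cumulative {0,1,3,4}
R = {0,1,3,4}

Answer: UNREACHABLE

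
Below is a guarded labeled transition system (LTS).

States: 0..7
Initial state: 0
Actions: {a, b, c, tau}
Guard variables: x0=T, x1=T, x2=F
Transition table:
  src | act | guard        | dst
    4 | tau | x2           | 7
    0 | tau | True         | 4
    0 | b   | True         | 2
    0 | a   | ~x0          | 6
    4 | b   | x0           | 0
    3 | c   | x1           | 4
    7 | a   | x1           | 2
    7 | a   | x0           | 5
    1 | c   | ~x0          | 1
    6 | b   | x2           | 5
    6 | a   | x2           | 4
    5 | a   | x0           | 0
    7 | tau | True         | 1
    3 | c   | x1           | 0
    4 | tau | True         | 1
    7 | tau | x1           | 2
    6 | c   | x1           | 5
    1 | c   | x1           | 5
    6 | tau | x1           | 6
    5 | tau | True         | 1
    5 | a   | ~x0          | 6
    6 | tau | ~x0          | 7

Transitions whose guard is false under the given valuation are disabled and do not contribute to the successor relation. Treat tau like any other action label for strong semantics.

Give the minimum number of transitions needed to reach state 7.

BFS to 7:
  depth 0: {0}
  depth 1: {2,4}
  depth 2: {1}
  depth 3: {5}
7 never appears.

Answer: UNREACHABLE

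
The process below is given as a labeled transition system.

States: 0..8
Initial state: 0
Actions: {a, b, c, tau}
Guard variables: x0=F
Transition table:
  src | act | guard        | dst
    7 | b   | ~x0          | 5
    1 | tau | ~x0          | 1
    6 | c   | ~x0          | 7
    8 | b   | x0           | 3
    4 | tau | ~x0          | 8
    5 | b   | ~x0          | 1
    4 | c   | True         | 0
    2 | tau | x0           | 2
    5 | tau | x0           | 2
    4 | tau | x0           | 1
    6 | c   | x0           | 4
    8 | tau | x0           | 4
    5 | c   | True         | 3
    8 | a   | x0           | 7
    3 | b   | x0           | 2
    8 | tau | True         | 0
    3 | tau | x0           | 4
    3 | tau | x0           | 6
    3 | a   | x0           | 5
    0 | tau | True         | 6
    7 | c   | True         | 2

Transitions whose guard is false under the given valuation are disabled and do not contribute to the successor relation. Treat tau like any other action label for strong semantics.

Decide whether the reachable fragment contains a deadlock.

Reachable = {0,1,2,3,5,6,7}
  0: tau→6  [1 out]
  1: tau→1  [1 out]
  2: ∅  [STUCK]
  3: ∅  [STUCK]
  5: b→1  c→3  [2 out]
  6: c→7  [1 out]
  7: b→5  c→2  [2 out]
Path to 2: tau·c·c

Answer: DEADLOCK at state 2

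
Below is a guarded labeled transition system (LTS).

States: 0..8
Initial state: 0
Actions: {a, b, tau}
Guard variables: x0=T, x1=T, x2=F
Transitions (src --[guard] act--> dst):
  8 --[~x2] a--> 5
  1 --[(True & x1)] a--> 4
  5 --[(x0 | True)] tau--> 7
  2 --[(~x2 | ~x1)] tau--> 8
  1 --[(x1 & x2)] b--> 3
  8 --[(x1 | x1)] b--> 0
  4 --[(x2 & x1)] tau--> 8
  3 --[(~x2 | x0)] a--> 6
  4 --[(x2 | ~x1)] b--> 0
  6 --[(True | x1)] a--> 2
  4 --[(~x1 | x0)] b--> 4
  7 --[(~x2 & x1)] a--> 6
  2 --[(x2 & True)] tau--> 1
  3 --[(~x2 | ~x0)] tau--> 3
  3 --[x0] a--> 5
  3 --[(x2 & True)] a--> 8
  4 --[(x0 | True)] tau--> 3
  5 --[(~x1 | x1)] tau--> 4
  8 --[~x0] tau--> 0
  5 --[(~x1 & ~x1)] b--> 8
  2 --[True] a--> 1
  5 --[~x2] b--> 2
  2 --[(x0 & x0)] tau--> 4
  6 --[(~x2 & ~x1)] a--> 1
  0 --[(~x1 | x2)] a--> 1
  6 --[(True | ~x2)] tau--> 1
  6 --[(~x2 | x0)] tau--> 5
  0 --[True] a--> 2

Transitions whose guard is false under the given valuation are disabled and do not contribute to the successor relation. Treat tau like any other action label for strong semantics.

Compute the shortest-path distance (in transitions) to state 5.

Layered search for 5:
  L0 = {0}
  L1 = {2}
  L2 = {1,4,8}
  L3 = {3,5}
5 enters at depth 3; path a·tau·a

Answer: 3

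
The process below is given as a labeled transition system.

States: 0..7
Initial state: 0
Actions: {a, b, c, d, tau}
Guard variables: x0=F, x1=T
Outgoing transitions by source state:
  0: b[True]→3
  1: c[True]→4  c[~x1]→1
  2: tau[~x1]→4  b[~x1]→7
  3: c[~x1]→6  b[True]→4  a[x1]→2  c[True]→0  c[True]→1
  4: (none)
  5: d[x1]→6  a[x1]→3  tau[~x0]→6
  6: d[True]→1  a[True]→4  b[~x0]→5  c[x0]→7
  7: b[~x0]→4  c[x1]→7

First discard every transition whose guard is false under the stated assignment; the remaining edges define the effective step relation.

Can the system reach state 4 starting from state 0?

14 transition(s) survive guard evaluation.
Layer 0: {0}
Layer 1: {3}  total {0,3}
Layer 2: {1,2,4}  total {0,1,2,3,4}
Reach set: {0,1,2,3,4}
Path to 4: b·b

Answer: REACHABLE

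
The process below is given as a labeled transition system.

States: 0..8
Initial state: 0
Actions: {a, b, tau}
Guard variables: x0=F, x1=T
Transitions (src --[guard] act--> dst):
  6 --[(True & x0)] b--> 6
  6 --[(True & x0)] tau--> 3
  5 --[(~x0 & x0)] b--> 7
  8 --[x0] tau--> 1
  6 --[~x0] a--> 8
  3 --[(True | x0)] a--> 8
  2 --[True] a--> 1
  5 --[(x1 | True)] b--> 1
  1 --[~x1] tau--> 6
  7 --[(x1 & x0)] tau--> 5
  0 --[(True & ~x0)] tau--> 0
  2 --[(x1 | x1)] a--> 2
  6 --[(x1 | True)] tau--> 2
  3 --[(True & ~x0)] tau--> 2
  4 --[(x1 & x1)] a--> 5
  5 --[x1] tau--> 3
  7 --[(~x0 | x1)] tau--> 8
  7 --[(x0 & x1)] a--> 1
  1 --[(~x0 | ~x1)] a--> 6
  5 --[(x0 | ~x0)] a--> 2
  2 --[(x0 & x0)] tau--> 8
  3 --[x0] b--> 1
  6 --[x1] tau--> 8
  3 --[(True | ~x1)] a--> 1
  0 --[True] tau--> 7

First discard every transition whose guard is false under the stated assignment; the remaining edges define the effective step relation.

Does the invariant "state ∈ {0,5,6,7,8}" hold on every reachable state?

Allowed set {0,5,6,7,8}
Reachable = {0,7,8}
  0: ✓
  7: ✓
  8: ✓

Answer: INVARIANT HOLDS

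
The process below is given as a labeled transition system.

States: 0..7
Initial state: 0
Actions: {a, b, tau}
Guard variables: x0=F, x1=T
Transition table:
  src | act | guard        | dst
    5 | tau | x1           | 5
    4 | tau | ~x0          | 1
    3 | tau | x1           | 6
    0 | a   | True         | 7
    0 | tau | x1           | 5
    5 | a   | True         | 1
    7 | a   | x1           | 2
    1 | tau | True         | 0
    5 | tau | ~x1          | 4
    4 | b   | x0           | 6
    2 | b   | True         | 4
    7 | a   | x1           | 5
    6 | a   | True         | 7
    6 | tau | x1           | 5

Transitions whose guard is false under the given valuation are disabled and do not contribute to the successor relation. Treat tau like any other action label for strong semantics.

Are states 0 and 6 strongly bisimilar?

Compute ~ classes (split until stable):
  P[0] = {{0,1,2,3,4,5,6,7}}
  P[1] = {{0,5,6},{1,3,4},{2},{7}}
  P[2] = {{0,6},{1,3},{2},{4},{5},{7}}
Fixed point at round 3; 6 class(es).
[0]={0,6}  [6]={0,6}

Answer: BISIMILAR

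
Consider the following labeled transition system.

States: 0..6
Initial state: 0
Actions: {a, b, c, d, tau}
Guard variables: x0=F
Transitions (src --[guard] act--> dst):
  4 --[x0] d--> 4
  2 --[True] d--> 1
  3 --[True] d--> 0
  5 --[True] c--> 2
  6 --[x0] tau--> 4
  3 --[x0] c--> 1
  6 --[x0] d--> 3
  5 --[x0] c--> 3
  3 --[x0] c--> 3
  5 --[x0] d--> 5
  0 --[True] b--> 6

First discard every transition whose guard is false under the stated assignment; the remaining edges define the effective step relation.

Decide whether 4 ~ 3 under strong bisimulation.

Answer: NOT BISIMILAR

Working:
Refine partition for ~:
  round 0: {{0,1,2,3,4,5,6}}
  round 1: {{0},{1,4,6},{2,3},{5}}
  round 2: {{0},{1,4,6},{2},{3},{5}}
stable after 3 split(s): 5 block(s)
4∈{1,4,6}, 3∈{3}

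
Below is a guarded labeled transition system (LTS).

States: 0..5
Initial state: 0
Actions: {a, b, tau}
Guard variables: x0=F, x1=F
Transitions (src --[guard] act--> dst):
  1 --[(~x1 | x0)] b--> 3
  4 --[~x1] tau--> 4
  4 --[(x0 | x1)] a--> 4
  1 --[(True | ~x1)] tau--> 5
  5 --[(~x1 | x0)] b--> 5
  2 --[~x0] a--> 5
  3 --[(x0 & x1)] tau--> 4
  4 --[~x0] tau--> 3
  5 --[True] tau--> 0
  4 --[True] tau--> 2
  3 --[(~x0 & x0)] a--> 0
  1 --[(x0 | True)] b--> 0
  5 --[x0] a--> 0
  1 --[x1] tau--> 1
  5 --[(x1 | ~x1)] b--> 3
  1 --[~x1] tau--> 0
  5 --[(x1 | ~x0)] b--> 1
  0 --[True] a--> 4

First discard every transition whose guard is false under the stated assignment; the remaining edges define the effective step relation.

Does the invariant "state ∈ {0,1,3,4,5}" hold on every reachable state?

Safe = {0,1,3,4,5}
Reach set: {0,1,2,3,4,5}
  0: safe
  1: safe
  2: ✗ unsafe
  3: safe
  4: safe
  5: safe
counterexample path to 2: a·tau

Answer: INVARIANT VIOLATED at state 2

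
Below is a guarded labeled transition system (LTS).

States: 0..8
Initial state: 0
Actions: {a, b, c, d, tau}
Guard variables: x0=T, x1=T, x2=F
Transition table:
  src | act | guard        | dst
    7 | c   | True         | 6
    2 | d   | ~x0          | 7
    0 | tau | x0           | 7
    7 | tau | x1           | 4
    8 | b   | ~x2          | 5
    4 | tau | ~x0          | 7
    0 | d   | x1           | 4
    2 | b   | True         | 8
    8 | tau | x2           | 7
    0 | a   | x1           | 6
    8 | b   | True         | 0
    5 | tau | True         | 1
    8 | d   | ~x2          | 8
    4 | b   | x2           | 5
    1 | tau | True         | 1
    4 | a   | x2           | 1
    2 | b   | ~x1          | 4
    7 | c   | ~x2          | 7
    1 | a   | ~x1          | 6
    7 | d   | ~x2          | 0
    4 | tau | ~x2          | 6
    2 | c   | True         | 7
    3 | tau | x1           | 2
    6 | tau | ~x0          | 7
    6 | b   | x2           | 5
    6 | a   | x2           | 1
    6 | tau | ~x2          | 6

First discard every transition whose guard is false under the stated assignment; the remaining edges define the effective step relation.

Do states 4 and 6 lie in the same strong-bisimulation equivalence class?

Refine partition for ~:
  π0 = {{0,1,2,3,4,5,6,7,8}}
  π1 = {{0},{1,3,4,5,6},{2},{7},{8}}
  π2 = {{0},{1,4,5,6},{2},{3},{7},{8}}
6 equivalence class(es) (converged in 3)
class of 4: {1,4,5,6}; class of 6: {1,4,5,6}

Answer: BISIMILAR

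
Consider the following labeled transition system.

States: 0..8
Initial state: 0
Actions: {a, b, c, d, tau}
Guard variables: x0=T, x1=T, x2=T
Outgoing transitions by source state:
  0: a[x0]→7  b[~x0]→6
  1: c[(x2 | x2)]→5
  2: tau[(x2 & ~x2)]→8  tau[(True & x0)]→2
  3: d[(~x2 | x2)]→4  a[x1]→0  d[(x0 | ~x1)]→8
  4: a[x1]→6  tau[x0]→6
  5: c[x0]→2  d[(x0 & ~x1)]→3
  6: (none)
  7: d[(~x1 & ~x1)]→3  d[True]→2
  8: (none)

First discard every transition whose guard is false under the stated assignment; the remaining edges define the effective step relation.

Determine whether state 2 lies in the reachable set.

Answer: REACHABLE

Working:
After dropping false guards: 10 live edges.
depth 0: {0}
depth 1: {7}  cumulative {0,7}
depth 2: {2}  cumulative {0,2,7}
R = {0,2,7}
trace reaching 2: a·d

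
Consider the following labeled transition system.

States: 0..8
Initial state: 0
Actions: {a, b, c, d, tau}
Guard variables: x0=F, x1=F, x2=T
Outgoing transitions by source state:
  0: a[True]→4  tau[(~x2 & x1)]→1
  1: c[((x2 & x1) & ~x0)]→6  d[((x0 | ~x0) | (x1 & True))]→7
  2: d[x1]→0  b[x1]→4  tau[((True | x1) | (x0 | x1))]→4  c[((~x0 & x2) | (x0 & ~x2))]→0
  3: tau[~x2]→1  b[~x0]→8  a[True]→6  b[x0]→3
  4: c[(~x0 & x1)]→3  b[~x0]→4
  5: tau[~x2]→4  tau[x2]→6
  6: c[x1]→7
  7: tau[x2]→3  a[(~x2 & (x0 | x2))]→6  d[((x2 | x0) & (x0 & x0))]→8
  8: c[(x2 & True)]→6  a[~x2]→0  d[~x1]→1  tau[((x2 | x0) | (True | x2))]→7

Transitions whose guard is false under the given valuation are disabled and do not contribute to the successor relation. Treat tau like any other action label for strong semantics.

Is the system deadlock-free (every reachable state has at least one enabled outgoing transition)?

R = {0,4}
  0: a→4  [1 exit(s)]
  4: b→4  [1 exit(s)]

Answer: DEADLOCK-FREE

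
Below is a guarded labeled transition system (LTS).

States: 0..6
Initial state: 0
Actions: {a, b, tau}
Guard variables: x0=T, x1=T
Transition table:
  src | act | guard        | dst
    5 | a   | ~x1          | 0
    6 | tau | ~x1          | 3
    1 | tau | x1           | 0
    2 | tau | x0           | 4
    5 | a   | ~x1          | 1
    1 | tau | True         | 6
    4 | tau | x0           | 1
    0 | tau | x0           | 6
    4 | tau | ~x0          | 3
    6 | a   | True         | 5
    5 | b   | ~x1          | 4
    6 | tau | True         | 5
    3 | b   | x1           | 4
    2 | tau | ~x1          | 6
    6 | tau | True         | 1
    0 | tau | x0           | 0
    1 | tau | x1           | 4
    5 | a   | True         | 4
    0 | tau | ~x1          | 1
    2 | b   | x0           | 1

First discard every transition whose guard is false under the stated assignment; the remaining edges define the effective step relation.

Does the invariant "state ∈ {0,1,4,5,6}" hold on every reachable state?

Answer: INVARIANT HOLDS

Analysis:
Safe = {0,1,4,5,6}
Reachable = {0,1,4,5,6}
  0: safe
  1: safe
  4: safe
  5: safe
  6: safe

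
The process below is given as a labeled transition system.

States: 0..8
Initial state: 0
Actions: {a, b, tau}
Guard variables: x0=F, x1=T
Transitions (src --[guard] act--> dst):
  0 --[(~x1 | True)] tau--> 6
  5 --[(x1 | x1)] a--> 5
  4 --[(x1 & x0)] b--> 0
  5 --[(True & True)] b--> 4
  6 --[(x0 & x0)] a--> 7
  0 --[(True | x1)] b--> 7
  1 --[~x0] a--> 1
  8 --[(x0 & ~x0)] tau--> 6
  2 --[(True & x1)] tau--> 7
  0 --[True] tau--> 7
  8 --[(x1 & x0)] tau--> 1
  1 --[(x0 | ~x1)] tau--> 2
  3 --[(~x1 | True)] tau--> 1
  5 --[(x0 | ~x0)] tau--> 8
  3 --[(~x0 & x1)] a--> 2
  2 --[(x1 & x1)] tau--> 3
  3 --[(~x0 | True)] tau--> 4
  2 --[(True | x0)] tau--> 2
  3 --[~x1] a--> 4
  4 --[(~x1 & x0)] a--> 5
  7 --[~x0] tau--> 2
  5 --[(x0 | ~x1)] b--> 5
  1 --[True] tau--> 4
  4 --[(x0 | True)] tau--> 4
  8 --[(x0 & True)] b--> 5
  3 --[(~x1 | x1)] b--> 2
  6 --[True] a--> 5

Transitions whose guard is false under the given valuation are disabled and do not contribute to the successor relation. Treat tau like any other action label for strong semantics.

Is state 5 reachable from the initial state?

Answer: REACHABLE

Analysis:
After dropping false guards: 18 live edges.
L0 = {0}
L1 = {6,7}  total {0,6,7}
L2 = {2,5}  total {0,2,5,6,7}
L3 = {3,4,8}  total {0,2,3,4,5,6,7,8}
L4 = {1}  total {0,1,2,3,4,5,6,7,8}
R = {0,1,2,3,4,5,6,7,8}
Path to 5: tau·a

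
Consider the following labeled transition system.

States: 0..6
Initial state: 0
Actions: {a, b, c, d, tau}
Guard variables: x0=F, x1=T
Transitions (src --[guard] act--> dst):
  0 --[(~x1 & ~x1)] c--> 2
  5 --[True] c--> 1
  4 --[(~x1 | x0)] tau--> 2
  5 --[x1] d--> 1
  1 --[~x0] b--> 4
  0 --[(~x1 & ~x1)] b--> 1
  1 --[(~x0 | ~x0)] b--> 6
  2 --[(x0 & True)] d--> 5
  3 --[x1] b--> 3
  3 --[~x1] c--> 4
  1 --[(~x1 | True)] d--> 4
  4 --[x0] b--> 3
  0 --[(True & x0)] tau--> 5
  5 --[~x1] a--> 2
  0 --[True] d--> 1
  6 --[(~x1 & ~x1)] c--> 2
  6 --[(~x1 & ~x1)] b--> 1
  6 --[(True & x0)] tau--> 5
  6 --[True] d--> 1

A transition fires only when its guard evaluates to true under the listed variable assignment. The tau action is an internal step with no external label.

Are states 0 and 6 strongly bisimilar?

Refine partition for ~:
  round 0: {{0,1,2,3,4,5,6}}
  round 1: {{0,6},{1},{2,4},{3},{5}}
Fixed point at round 2; 5 class(es).
class of 0: {0,6}; class of 6: {0,6}

Answer: BISIMILAR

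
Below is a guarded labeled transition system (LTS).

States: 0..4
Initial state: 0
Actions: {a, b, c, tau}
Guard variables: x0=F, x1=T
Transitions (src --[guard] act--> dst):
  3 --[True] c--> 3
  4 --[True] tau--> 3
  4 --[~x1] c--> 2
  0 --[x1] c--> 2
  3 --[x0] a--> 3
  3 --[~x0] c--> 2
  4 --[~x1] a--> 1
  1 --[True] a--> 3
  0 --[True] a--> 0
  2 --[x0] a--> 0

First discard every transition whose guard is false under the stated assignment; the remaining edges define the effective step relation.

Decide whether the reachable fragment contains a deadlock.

Answer: DEADLOCK at state 2

Trace:
Reachable = {0,2}
  0: a→0  c→2  [2 exit(s)]
  2: ∅  [STUCK]
Path to 2: c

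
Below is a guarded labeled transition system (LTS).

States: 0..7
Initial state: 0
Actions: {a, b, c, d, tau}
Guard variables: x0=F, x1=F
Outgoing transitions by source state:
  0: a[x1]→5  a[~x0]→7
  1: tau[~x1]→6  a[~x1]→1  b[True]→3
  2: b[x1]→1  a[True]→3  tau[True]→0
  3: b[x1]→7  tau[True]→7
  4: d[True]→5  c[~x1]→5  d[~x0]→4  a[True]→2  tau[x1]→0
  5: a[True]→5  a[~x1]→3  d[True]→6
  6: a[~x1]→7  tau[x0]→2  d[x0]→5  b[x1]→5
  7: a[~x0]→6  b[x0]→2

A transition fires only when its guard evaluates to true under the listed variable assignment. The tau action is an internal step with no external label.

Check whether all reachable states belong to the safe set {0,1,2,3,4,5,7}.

Safe = {0,1,2,3,4,5,7}
Reach set: {0,6,7}
  0: ok
  6: outside
  7: ok
witness against invariant: a·a → 6

Answer: INVARIANT VIOLATED at state 6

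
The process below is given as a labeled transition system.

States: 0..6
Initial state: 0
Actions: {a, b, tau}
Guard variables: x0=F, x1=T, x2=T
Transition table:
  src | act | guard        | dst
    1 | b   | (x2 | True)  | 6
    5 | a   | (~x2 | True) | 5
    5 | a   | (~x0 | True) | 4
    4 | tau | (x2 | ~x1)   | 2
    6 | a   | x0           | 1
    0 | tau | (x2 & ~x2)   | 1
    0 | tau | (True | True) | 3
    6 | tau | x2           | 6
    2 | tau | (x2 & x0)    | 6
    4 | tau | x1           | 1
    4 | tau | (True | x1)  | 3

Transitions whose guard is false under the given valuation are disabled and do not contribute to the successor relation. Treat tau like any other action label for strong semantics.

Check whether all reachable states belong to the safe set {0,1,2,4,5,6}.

Answer: INVARIANT VIOLATED at state 3

Working:
Allowed set {0,1,2,4,5,6}
Reachable = {0,3}
  0: safe
  3: outside
witness against invariant: tau → 3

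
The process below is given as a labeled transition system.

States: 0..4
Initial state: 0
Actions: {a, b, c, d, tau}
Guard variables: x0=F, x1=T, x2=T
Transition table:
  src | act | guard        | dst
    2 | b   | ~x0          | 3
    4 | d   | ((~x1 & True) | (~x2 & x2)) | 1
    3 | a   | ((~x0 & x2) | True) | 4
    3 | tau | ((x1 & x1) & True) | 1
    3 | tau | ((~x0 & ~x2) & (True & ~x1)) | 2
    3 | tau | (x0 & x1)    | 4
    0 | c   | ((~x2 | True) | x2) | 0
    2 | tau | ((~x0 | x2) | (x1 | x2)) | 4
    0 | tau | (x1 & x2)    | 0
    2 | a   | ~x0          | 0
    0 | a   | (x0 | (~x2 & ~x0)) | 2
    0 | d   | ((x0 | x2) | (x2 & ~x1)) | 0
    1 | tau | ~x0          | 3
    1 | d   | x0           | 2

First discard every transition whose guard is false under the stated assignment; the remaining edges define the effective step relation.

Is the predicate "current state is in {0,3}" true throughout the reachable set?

Answer: INVARIANT HOLDS

Analysis:
Inv-set: {0,3}
Reachable = {0}
  0: ok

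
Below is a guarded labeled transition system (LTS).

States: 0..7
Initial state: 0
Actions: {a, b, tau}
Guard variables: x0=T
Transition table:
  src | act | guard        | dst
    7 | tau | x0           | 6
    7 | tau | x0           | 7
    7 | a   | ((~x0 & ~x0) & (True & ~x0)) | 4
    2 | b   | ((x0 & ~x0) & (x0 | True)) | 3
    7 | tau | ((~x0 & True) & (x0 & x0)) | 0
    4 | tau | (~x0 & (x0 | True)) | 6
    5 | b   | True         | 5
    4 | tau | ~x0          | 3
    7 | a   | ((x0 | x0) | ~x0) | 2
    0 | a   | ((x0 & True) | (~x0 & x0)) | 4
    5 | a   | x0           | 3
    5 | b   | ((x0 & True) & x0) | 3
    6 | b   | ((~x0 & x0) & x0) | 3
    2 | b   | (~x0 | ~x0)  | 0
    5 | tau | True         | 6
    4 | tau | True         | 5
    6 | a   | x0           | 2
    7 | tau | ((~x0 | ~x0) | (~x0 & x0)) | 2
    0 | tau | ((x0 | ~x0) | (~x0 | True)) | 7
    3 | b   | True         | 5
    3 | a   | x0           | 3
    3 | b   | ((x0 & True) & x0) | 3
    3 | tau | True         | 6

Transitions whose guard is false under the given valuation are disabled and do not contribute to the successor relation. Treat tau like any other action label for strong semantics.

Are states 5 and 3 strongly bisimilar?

Refine partition for ~:
  P[0] = {{0,1,2,3,4,5,6,7}}
  P[1] = {{0,7},{1,2},{3,5},{4},{6}}
  P[2] = {{0},{1,2},{3,5},{4},{6},{7}}
Fixed point at round 3; 6 class(es).
5∈{3,5}, 3∈{3,5}

Answer: BISIMILAR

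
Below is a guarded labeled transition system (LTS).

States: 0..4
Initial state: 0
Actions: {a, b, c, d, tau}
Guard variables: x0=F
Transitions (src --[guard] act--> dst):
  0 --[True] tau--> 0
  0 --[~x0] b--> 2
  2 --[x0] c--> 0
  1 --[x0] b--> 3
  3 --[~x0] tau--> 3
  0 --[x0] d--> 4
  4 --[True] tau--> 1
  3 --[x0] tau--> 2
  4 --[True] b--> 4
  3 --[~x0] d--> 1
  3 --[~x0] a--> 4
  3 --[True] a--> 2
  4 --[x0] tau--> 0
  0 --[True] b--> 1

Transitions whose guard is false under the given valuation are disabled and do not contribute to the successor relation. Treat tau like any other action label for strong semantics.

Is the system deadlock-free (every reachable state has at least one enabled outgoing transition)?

Reachable = {0,1,2}
  0: b→1  b→2  tau→0  [deg 3]
  1: ∅  [STUCK]
  2: ∅  [STUCK]
witness 1: b

Answer: DEADLOCK at state 1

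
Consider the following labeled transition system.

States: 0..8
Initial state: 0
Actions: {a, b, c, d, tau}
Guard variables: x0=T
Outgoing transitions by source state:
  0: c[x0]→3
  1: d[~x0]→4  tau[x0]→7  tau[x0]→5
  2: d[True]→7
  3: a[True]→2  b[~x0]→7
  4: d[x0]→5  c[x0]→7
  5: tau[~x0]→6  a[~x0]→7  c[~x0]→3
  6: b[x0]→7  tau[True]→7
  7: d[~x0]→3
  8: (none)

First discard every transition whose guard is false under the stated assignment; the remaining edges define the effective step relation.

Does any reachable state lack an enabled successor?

R = {0,2,3,7}
  0: c→3  [1 out]
  2: d→7  [1 out]
  3: a→2  [1 out]
  7: ∅  [STUCK]
Path to 7: c·a·d

Answer: DEADLOCK at state 7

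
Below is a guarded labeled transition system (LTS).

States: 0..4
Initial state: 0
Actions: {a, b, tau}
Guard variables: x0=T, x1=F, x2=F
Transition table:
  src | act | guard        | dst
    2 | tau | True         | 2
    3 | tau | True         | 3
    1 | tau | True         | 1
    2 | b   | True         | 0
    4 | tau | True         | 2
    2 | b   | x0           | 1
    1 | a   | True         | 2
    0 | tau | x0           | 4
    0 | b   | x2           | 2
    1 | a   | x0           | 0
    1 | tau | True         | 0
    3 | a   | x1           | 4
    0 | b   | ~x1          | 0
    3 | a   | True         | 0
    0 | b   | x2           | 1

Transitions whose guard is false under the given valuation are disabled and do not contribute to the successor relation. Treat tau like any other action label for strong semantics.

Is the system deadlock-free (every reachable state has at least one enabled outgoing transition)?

R = {0,1,2,4}
  0: b→0  tau→4  [2 exit(s)]
  1: a→0  a→2  tau→0  tau→1  [4 exit(s)]
  2: b→0  b→1  tau→2  [3 exit(s)]
  4: tau→2  [1 exit(s)]

Answer: DEADLOCK-FREE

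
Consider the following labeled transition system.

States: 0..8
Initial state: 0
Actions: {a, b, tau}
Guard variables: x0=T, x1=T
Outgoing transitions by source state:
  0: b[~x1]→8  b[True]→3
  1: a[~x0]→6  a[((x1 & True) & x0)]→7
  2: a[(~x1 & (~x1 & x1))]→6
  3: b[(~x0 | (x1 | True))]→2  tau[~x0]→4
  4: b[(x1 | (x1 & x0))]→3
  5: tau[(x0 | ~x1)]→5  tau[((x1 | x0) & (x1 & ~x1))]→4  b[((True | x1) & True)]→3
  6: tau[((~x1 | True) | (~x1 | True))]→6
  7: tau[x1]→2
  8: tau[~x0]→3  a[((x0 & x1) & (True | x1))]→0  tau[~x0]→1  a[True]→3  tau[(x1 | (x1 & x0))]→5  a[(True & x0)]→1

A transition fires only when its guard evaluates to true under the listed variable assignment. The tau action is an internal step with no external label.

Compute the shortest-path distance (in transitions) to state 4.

BFS to 4:
  depth 0: {0}
  depth 1: {3}
  depth 2: {2}
4 never appears.

Answer: UNREACHABLE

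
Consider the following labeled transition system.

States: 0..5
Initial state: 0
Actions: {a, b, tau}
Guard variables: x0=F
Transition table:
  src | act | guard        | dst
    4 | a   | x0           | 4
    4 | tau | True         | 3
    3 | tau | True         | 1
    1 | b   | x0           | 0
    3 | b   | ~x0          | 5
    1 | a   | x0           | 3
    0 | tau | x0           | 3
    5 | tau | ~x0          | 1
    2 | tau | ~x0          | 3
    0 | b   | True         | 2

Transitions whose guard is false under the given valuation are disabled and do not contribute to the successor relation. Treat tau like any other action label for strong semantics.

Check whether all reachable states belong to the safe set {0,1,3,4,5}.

Answer: INVARIANT VIOLATED at state 2

Trace:
Inv-set: {0,1,3,4,5}
Reachable = {0,1,2,3,5}
  0: ok
  1: ok
  2: VIOLATES
  3: ok
  5: ok
reach 2 via b — violates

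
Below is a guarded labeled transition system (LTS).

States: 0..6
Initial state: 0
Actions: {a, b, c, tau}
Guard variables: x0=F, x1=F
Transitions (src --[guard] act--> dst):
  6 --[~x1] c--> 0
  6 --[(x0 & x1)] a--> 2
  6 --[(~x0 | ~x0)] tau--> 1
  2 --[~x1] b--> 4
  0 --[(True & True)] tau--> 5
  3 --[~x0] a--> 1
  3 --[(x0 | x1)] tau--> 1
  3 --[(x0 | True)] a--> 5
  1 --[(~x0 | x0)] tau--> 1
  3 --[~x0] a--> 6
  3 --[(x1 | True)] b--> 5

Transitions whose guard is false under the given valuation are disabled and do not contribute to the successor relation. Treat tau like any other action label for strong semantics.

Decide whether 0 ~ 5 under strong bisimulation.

Answer: NOT BISIMILAR

Working:
Compute ~ classes (split until stable):
  round 0: {{0,1,2,3,4,5,6}}
  round 1: {{0,1},{2},{3},{4,5},{6}}
  round 2: {{0},{1},{2},{3},{4,5},{6}}
6 equivalence class(es) (converged in 3)
[0]={0}  [5]={4,5}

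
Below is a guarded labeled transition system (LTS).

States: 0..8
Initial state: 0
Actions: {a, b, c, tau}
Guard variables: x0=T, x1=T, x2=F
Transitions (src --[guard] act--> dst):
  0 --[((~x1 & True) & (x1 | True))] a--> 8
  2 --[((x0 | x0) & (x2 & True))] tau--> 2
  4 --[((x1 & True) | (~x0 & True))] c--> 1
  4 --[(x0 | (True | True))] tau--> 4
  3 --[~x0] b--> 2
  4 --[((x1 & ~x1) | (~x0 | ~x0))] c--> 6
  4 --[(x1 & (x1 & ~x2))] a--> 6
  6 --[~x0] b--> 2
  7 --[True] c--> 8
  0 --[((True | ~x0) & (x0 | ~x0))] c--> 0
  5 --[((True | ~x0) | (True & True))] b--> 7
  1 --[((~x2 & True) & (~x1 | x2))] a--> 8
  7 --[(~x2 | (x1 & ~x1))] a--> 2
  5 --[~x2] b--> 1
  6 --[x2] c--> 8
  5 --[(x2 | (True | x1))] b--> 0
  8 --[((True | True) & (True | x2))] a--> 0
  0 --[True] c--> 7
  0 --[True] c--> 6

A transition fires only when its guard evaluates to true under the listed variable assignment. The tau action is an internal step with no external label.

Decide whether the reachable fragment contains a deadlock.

Answer: DEADLOCK at state 2

Analysis:
Reachable = {0,2,6,7,8}
  0: c→0  c→6  c→7  [deg 3]
  2: ∅  [no exit]
  6: ∅  [no exit]
  7: a→2  c→8  [deg 2]
  8: a→0  [deg 1]
trace reaching 2: c·a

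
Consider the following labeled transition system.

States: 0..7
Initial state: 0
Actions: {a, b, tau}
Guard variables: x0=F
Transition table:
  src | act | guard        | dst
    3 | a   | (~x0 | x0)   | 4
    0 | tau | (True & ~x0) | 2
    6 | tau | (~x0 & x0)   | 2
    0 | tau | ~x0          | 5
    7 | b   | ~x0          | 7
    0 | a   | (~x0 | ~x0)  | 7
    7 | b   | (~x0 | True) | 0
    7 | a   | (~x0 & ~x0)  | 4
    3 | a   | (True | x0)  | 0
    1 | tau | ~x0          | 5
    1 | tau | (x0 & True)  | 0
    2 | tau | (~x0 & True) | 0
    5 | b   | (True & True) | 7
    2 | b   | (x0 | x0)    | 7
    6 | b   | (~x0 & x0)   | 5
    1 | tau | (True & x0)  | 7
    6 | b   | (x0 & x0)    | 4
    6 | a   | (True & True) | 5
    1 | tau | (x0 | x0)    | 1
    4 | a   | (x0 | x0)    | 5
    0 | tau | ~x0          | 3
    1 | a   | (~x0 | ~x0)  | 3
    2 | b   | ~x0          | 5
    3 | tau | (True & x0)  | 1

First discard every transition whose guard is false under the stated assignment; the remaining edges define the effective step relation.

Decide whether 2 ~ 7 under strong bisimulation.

Refine partition for ~:
  π0 = {{0,1,2,3,4,5,6,7}}
  π1 = {{0,1},{2},{3,6},{4},{5},{7}}
  π2 = {{0},{1},{2},{3},{4},{5},{6},{7}}
8 equivalence class(es) (converged in 3)
[2]={2}  [7]={7}

Answer: NOT BISIMILAR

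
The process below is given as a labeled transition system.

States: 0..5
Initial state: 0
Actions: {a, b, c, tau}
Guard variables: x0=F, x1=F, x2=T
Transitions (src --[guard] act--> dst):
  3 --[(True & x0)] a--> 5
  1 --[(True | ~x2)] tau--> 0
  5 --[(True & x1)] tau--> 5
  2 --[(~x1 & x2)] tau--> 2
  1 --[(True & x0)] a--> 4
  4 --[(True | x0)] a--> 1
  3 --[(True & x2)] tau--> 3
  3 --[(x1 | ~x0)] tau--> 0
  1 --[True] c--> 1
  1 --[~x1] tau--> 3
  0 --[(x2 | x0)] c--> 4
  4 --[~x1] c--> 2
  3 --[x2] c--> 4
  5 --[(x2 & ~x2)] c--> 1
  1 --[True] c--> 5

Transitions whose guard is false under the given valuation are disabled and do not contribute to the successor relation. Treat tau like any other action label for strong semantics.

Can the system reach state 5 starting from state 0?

Guard filter leaves 11 enabled edge(s).
depth 0: {0}
depth 1: {4}  total {0,4}
depth 2: {1,2}  total {0,1,2,4}
depth 3: {3,5}  total {0,1,2,3,4,5}
R = {0,1,2,3,4,5}
Path to 5: c·a·c

Answer: REACHABLE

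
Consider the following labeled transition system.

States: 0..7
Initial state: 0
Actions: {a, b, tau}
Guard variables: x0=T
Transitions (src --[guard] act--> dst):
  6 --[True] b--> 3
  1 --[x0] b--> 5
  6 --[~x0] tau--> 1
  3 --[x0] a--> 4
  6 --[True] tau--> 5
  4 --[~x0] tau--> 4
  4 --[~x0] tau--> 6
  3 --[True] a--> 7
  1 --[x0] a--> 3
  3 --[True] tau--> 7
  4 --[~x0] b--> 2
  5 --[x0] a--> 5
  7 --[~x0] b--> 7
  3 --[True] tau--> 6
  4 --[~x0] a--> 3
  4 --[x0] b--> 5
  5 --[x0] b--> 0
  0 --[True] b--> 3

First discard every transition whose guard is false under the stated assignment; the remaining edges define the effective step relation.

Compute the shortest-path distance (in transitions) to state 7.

Breadth-first toward 7:
  depth 0: {0}
  depth 1: {3}
  depth 2: {4,6,7}
depth(7)=2, e.g. b·a

Answer: 2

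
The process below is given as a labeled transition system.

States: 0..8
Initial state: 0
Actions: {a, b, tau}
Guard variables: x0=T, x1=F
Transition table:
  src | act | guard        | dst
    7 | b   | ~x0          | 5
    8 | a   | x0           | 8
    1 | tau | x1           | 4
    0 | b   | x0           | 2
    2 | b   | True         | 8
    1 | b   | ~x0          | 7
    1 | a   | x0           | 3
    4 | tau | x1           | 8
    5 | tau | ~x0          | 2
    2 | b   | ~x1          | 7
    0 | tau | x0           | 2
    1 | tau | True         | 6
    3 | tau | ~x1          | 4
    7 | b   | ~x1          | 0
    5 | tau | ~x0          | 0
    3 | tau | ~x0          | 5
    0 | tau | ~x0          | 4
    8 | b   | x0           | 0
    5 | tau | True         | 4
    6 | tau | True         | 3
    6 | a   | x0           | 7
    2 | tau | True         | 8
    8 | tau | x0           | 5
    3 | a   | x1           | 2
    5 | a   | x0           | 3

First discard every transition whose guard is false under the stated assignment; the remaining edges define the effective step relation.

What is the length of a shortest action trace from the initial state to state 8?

Answer: 2

Analysis:
Breadth-first toward 8:
  depth 0: {0}
  depth 1: {2}
  depth 2: {7,8}
first hit 8 at d=2 via b·b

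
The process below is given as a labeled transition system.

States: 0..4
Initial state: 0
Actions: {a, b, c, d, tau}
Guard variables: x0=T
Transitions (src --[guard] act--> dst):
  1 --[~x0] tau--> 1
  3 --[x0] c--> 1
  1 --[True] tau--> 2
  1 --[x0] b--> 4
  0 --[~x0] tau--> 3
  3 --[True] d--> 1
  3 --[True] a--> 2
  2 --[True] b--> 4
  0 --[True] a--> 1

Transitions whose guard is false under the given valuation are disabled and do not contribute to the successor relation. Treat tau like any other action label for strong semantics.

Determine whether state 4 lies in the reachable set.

After dropping false guards: 7 live edges.
depth 0: {0}
depth 1: {1}  total {0,1}
depth 2: {2,4}  total {0,1,2,4}
Reachable = {0,1,2,4}
trace reaching 4: a·b

Answer: REACHABLE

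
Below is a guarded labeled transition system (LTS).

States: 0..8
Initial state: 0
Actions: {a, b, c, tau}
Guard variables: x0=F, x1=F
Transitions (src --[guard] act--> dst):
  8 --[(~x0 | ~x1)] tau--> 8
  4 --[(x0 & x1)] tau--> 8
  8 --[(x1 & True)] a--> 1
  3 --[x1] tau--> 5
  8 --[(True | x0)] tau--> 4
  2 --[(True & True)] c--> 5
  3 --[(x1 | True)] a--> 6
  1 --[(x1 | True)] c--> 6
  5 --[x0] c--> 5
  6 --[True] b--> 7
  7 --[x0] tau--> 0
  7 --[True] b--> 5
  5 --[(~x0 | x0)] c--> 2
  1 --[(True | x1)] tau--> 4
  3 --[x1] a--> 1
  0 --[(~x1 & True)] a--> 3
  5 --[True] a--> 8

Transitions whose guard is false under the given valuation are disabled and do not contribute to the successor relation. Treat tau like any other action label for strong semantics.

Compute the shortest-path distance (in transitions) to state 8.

Layered search for 8:
  L0 = {0}
  L1 = {3}
  L2 = {6}
  L3 = {7}
  L4 = {5}
  L5 = {2,8}
depth(8)=5, e.g. a·a·b·b·a

Answer: 5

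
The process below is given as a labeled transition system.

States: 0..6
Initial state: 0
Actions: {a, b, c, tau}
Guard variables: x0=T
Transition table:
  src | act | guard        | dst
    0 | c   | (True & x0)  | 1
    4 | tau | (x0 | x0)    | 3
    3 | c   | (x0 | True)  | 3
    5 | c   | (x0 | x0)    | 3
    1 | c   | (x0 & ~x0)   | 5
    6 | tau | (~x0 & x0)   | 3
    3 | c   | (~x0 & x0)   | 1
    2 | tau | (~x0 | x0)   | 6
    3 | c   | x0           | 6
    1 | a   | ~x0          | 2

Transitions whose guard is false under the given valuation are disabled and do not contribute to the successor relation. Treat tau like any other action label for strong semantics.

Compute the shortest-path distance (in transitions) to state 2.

Breadth-first toward 2:
  depth 0: {0}
  depth 1: {1}
2 never appears.

Answer: UNREACHABLE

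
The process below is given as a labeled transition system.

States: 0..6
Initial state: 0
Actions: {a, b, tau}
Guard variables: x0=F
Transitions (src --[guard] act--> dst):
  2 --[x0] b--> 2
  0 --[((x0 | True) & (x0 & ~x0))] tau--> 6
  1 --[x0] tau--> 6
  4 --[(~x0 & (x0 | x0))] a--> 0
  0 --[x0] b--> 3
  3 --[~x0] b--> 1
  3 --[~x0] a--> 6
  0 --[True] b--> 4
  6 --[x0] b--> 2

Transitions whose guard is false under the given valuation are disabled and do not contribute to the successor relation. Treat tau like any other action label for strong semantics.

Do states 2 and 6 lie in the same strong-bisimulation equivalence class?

Answer: BISIMILAR

Working:
Compute ~ classes (split until stable):
  π0 = {{0,1,2,3,4,5,6}}
  π1 = {{0},{1,2,4,5,6},{3}}
Fixed point at round 2; 3 class(es).
class of 2: {1,2,4,5,6}; class of 6: {1,2,4,5,6}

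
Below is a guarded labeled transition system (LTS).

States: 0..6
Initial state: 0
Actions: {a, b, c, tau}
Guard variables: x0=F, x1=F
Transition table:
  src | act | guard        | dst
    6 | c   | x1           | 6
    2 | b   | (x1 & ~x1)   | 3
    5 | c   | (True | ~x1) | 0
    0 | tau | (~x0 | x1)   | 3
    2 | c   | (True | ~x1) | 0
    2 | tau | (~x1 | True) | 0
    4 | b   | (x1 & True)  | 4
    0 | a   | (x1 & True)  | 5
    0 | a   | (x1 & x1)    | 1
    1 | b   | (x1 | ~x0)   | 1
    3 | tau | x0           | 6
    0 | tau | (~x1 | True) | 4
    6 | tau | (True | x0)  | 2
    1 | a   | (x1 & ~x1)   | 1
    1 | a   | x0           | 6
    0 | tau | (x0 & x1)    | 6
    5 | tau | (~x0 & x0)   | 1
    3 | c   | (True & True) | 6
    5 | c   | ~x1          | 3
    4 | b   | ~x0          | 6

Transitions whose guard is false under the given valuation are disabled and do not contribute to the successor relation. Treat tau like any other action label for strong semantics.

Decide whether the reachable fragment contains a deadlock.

Reachable = {0,2,3,4,6}
  0: tau→3  tau→4  [deg 2]
  2: c→0  tau→0  [deg 2]
  3: c→6  [deg 1]
  4: b→6  [deg 1]
  6: tau→2  [deg 1]

Answer: DEADLOCK-FREE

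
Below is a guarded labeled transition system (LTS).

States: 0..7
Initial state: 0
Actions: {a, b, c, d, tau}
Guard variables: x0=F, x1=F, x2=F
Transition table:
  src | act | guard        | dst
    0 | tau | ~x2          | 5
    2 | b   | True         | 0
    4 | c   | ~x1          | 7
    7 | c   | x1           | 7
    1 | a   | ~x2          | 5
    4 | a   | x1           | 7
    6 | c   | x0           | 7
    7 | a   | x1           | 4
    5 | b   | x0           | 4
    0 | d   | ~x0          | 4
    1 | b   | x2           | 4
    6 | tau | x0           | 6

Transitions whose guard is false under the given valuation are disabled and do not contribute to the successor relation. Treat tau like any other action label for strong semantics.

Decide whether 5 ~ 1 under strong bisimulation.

Compute ~ classes (split until stable):
  round 0: {{0,1,2,3,4,5,6,7}}
  round 1: {{0},{1},{2},{3,5,6,7},{4}}
stable after 2 split(s): 5 block(s)
class of 5: {3,5,6,7}; class of 1: {1}

Answer: NOT BISIMILAR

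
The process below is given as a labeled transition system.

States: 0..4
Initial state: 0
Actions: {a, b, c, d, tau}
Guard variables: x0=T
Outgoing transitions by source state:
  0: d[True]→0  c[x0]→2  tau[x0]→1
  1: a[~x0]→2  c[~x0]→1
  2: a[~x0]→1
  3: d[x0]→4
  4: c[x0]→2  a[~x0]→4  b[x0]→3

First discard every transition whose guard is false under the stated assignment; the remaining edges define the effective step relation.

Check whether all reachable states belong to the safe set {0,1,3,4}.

Safe = {0,1,3,4}
R = {0,1,2}
  0: ✓
  1: ✓
  2: outside
reach 2 via c — violates

Answer: INVARIANT VIOLATED at state 2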